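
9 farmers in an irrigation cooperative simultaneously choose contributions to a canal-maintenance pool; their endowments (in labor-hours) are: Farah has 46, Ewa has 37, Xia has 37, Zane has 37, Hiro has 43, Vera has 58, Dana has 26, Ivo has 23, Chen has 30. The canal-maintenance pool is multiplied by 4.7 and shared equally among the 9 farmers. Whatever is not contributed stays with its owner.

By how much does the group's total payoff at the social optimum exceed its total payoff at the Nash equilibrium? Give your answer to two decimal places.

The private return per contributed unit is 4.7/9 = 0.5222 < 1 for every player regardless of endowment, so the Nash equilibrium is zero contribution and the group total is Σ E_j = 46 + 37 + 37 + 37 + 43 + 58 + 26 + 23 + 30 = 337.
Each contributed unit returns 4.700 to the group, so the social optimum is full contribution by everyone: group total = 4.700 × 337 = 1583.90.
Efficiency loss = (4.700 − 1) × 337 = 1246.90.

1246.90 labor-hours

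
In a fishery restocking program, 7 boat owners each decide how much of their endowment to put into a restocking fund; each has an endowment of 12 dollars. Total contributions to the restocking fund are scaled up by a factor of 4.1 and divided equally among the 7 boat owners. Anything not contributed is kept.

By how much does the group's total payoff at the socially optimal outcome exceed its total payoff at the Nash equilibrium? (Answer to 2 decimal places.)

260.40 dollars

Each contributed unit returns 4.1/7 = 0.5857 to its contributor — below 1 — so contributing 0 is dominant for every player. At the Nash equilibrium everyone keeps their 12, and the group total is 7 × 12 = 84.
Each contributed unit returns 4.100 to the group as a whole (0.5857 to each of 7 players), which exceeds 1, so the social optimum is full contribution: group total = 4.100 × 84 = 344.40.
Efficiency loss = 344.40 − 84 = 260.40.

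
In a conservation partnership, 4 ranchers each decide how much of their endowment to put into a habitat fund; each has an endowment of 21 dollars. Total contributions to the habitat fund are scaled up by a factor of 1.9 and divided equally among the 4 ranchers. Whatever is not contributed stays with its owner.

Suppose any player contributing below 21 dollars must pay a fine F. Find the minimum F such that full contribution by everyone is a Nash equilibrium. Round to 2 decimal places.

11.03 dollars

Given the others contribute fully, the best deviation is to contribute 0 (any partial contribution still incurs the fine and gives up units whose private return 0.4750 is below 1).
Deviating from 21 to 0 saves 21 dollars but forfeits the deviator's share of the drop in the habitat fund: 1.9/4 × 21 = 9.97.
So the deviation gain is 21 − 9.97 = 11.03, and the fine must be at least 11.03 dollars to wipe it out.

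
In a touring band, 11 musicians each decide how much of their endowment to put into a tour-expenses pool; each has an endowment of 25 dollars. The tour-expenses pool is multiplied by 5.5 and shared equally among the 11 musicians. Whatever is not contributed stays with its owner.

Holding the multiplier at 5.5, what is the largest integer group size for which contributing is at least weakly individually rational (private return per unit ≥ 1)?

5

Private return per unit is 5.5/(group size), which is ≥ 1 whenever the group size is ≤ 5.5.
The largest such integer is 5.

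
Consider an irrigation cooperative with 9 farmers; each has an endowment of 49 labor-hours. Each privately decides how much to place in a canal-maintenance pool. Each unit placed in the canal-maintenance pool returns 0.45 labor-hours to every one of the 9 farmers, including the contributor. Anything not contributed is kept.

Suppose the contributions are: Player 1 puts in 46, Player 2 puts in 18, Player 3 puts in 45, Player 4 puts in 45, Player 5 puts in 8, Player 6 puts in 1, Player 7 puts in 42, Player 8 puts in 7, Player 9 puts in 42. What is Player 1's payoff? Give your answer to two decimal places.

117.30 labor-hours

Total contributed: 46 + 18 + 45 + 45 + 8 + 1 + 42 + 7 + 42 = 254.
Each receives 0.45 × 254 = 114.30 from the canal-maintenance pool.
Player 1 keeps 49 − 46 = 3, so Player 1's payoff is 3 + 114.30 = 117.30.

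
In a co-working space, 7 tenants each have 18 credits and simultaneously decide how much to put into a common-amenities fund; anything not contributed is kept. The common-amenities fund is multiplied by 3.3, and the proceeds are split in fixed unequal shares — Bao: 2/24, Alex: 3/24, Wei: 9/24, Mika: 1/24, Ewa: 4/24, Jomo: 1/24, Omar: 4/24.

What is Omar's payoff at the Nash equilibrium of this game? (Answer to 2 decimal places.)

Player j's private return per contributed unit is 3.3 × (j's share). Contributing is weakly dominant for j when that share is at least 1/3.3 = 0.3030, and contributing 0 is dominant otherwise.
Only Wei (9/24) clears that bar, contributing 18; the remaining 6 contribute 0. Total contributed: 18.
Omar keeps 18 and receives 3.3 × 18 × 4/24 = 9.90 from the common-amenities fund, for a payoff of 27.90.

27.90 credits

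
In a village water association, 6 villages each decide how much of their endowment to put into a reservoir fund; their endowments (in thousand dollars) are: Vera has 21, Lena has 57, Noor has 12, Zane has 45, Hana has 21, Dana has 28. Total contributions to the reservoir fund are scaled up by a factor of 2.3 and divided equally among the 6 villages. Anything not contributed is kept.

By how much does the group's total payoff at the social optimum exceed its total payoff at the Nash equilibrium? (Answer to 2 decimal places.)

239.20 thousand dollars

The private return per contributed unit is 2.3/6 = 0.3833 < 1 for every player regardless of endowment, so the Nash equilibrium is zero contribution and the group total is Σ E_j = 21 + 57 + 12 + 45 + 21 + 28 = 184.
Each contributed unit returns 2.300 to the group, so the social optimum is full contribution by everyone: group total = 2.300 × 184 = 423.20.
Efficiency loss = (2.300 − 1) × 184 = 239.20.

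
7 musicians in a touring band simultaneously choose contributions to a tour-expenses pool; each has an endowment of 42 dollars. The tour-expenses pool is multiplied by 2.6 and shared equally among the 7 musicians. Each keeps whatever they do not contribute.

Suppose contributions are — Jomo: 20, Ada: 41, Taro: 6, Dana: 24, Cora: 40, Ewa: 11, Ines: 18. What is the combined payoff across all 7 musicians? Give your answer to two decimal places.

550.00 dollars

Total contributed: 20 + 41 + 6 + 24 + 40 + 11 + 18 = 160; total kept: 7 × 42 − 160 = 134.
The tour-expenses pool pays out 2.6 × 160 = 416.00 in aggregate.
Group total = 134 + 416.00 = 550.00.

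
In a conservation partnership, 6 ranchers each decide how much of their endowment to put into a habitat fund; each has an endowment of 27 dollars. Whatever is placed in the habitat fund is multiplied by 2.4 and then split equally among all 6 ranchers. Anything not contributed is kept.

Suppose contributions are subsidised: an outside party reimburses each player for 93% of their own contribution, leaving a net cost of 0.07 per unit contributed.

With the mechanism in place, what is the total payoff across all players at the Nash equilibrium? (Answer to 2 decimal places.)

539.46 dollars

The effective private return per unit is now (2.4/6) / 0.07 = 5.7143 > 1, so every player's dominant strategy flips to full contribution.
At the Nash equilibrium everyone contributes 27. Group total payoff = 6 × (27 × 0.93 + 2.4 × 27) = 539.46.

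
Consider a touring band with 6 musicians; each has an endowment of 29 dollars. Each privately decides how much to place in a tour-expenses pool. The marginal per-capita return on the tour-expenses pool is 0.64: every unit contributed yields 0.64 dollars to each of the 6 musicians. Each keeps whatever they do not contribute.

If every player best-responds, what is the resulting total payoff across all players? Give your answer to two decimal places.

The private return per contributed unit is 0.64 < 1, so contributing 0 is dominant for every player. At the Nash equilibrium everyone keeps their 29, and the group total is 6 × 29 = 174.

174.00 dollars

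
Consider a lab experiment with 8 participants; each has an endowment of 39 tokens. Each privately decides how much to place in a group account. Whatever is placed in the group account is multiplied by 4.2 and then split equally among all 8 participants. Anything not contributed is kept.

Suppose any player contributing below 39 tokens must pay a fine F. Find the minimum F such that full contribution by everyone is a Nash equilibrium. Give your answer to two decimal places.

Given the others contribute fully, the best deviation is to contribute 0 (any partial contribution still incurs the fine and gives up units whose private return 0.5250 is below 1).
Deviating from 39 to 0 saves 39 tokens but forfeits the deviator's share of the drop in the group account: 4.2/8 × 39 = 20.47.
So the deviation gain is 39 − 20.47 = 18.53, and the fine must be at least 18.53 tokens to wipe it out.

18.53 tokens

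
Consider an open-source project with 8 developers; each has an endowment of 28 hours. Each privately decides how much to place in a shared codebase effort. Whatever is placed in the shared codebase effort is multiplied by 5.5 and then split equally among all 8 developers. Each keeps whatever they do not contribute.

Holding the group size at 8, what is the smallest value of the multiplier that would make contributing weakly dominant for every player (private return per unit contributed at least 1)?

A contributed unit returns (multiplier)/8 to its contributor.
This reaches 1 exactly when the multiplier is 8.

8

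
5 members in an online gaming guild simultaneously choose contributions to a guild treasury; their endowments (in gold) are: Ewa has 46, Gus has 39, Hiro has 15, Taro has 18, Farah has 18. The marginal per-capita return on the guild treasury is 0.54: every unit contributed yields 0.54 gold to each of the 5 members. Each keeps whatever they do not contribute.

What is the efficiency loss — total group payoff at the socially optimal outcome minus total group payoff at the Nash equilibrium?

231.20 gold

The private return per contributed unit is 0.54 < 1 for everyone, so the Nash equilibrium is zero contribution and the group total is Σ E_j = 46 + 39 + 15 + 18 + 18 = 136.
Each contributed unit returns 2.700 to the group, so the social optimum is full contribution by everyone: group total = 2.700 × 136 = 367.20.
Efficiency loss = (2.700 − 1) × 136 = 231.20.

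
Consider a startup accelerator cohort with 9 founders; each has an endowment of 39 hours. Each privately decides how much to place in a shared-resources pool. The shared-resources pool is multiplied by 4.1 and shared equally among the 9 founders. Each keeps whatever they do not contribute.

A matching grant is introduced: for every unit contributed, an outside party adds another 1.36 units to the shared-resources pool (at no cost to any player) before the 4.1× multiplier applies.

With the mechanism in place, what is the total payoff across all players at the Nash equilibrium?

With the mechanism, a contributed unit returns 4.1 × 2.36 / 9 = 1.0751 per unit of net cost to the contributor — now above 1 — so contributing fully is weakly dominant for every player.
So the Nash equilibrium is full contribution by all 9; the group earns 4.1 × 2.36 × 351 = 3396.28.

3396.28 hours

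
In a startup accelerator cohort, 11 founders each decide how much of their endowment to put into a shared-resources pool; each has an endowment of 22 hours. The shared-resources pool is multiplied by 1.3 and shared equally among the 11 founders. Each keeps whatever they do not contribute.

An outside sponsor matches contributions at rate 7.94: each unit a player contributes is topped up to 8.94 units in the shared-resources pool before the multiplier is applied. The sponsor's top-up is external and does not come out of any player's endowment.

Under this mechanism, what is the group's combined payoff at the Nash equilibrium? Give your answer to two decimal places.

2812.52 hours

Under the mechanism each unit contributed yields 1.3 × 8.94 / 11 = 1.0565 back to its contributor per unit of net cost, which exceeds 1, making full contribution the dominant choice for everyone.
So the Nash equilibrium is full contribution by all 11; the group earns 1.3 × 8.94 × 242 = 2812.52.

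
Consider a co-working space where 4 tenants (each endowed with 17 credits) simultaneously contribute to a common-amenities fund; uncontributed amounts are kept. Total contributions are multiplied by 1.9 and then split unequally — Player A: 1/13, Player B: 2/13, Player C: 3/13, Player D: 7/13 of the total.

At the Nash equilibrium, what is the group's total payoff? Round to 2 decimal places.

83.30 credits

A player with share s gets back 1.9·s per unit contributed, so full contribution is dominant for anyone with s > 1/1.9 = 0.5263 and zero contribution is dominant for anyone below.
The only share above 0.5263 is Player D's 7/13, contributing 17; the remaining 3 contribute 0. Total contributed: 17.
The common-amenities fund pays out 1.9 × 17 = 32.30 in total (split across the unequal shares, but the aggregate is all that matters for the group sum).
The 3 free-riders keep 17 each, adding 51. Group total = 51 + 32.30 = 83.30.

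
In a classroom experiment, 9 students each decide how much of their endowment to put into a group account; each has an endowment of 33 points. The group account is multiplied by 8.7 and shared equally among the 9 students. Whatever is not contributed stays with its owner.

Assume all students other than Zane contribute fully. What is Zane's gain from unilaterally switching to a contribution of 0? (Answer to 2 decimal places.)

1.10 points

Switching from a contribution of 33 to 0 lets Zane keep an extra 33 points, but lowers the group account by 33, which costs Zane their own share of that drop: 8.7/9 × 33 = 31.90.
Net gain = 33 − 31.90 = 1.10. The private return per contributed unit (0.9667) is below 1, so free-riding is indeed the best response regardless of what the others do.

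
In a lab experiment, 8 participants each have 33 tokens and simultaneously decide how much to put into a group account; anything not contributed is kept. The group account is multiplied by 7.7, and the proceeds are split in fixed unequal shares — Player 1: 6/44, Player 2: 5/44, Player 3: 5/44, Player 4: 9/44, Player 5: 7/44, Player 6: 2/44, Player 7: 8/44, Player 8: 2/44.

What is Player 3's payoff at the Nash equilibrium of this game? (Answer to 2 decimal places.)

148.50 tokens

A player with share s gets back 7.7·s per unit contributed, so full contribution is dominant for anyone with s > 1/7.7 = 0.1299 and zero contribution is dominant for anyone below.
The shares above 0.1299 belong to Player 1, Player 4, Player 5 and Player 7, contributing 33 each; the remaining 4 contribute 0. Total contributed: 132.
Player 3 keeps 33 and receives 7.7 × 132 × 5/44 = 115.50 from the group account, for a payoff of 148.50.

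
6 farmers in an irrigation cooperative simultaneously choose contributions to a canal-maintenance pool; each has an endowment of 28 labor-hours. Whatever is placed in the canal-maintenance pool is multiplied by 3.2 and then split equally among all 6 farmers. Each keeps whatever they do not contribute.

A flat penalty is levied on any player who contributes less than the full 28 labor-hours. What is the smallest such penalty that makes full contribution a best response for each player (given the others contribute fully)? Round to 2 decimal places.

13.07 labor-hours

Given the others contribute fully, the best deviation is to contribute 0 (any partial contribution still incurs the fine and gives up units whose private return 0.5333 is below 1).
Deviating from 28 to 0 saves 28 labor-hours but forfeits the deviator's share of the drop in the canal-maintenance pool: 3.2/6 × 28 = 14.93.
So the deviation gain is 28 − 14.93 = 13.07, and the fine must be at least 13.07 labor-hours to wipe it out.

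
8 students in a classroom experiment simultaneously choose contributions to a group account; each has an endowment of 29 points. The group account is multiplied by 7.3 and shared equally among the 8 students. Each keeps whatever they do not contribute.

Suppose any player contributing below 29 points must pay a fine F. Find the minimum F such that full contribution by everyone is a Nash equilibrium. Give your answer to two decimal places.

2.54 points

Given the others contribute fully, the best deviation is to contribute 0 (any partial contribution still incurs the fine and gives up units whose private return 0.9125 is below 1).
Deviating from 29 to 0 saves 29 points but forfeits the deviator's share of the drop in the group account: 7.3/8 × 29 = 26.46.
So the deviation gain is 29 − 26.46 = 2.54, and the fine must be at least 2.54 points to wipe it out.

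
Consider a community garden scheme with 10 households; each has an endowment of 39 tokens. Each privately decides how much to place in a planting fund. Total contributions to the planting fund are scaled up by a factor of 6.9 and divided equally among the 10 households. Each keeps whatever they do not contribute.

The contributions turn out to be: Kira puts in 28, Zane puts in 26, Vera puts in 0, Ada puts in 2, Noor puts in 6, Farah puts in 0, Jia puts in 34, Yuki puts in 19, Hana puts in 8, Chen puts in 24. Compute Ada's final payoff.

Total contributed: 28 + 26 + 0 + 2 + 6 + 0 + 34 + 19 + 8 + 24 = 147.
Each receives 6.9 × 147 / 10 = 101.43 from the planting fund.
Ada keeps 39 − 2 = 37, so Ada's payoff is 37 + 101.43 = 138.43.

138.43 tokens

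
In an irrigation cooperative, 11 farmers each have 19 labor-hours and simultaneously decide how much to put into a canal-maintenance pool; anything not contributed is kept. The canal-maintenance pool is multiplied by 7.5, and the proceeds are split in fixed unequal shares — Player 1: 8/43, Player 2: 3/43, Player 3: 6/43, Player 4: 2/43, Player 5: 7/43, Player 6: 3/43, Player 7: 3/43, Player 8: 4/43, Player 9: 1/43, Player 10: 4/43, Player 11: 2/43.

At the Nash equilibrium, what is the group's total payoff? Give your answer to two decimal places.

579.50 labor-hours

Player j's private return per contributed unit is 7.5 × (j's share). Contributing is weakly dominant for j when that share is at least 1/7.5 = 0.1333, and contributing 0 is dominant otherwise.
Player 1, Player 3 and Player 5 clear that bar, contributing 19 each; the remaining 8 contribute 0. Total contributed: 57.
The canal-maintenance pool pays out 7.5 × 57 = 427.50 in total (split across the unequal shares, but the aggregate is all that matters for the group sum).
The 8 free-riders keep 19 each, adding 152. Group total = 152 + 427.50 = 579.50.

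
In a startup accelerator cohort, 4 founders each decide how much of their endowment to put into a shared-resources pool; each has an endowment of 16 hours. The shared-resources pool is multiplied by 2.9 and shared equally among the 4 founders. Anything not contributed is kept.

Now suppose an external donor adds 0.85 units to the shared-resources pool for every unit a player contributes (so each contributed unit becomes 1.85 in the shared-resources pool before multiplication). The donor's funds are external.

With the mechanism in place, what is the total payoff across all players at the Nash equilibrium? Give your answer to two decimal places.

The effective private return per unit is now 2.9 × 1.85 / 4 = 1.3413 > 1, so every player's dominant strategy flips to full contribution.
So the Nash equilibrium is full contribution by all 4; the group earns 2.9 × 1.85 × 64 = 343.36.

343.36 hours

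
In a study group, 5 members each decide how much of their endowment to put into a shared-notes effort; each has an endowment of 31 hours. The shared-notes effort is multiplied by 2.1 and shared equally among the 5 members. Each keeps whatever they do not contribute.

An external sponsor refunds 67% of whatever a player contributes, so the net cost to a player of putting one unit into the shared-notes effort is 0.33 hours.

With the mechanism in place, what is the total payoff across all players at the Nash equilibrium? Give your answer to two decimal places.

Under the mechanism each unit contributed yields (2.1/5) / 0.33 = 1.2727 back to its contributor per unit of net cost, which exceeds 1, making full contribution the dominant choice for everyone.
At the Nash equilibrium everyone contributes 31. Group total payoff = 5 × (31 × 0.67 + 2.1 × 31) = 429.35.

429.35 hours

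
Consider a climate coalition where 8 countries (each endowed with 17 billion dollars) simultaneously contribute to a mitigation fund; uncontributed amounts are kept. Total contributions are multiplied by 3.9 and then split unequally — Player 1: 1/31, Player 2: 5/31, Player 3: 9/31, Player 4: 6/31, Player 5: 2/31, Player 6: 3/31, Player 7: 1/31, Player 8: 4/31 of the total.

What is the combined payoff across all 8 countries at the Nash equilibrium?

Each unit j contributes comes back to j as 3.9 × (j's share), so j prefers to contribute only if that share exceeds 1/3.9 = 0.2564; otherwise keeping the unit dominates.
Player 3 alone (share 9/31) is above the threshold, contributing 17; the remaining 7 contribute 0. Total contributed: 17.
The mitigation fund pays out 3.9 × 17 = 66.30 in total (split across the unequal shares, but the aggregate is all that matters for the group sum).
The 7 free-riders keep 17 each, adding 119. Group total = 119 + 66.30 = 185.30.

185.30 billion dollars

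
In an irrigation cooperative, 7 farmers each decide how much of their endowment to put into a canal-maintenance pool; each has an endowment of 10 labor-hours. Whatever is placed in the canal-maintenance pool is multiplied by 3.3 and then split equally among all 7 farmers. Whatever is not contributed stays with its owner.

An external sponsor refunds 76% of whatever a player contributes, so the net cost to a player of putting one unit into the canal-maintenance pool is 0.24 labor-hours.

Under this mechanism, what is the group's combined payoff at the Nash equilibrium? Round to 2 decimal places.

With the mechanism, a contributed unit returns (3.3/7) / 0.24 = 1.9643 per unit of net cost to the contributor — now above 1 — so contributing fully is weakly dominant for every player.
So the Nash equilibrium is full contribution by all 7; the group earns 7 × (10 × 0.76 + 3.3 × 10) = 284.20.

284.20 labor-hours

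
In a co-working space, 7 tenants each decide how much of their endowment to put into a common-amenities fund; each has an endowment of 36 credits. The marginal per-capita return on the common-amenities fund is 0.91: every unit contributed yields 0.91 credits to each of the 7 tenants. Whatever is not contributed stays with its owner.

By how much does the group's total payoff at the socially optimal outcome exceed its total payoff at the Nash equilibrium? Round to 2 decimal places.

The private return per contributed unit is 0.91 < 1, so contributing 0 is dominant for every player. At the Nash equilibrium everyone keeps their 36, and the group total is 7 × 36 = 252.
Each contributed unit returns 6.370 to the group as a whole (0.91 to each of 7 players), which exceeds 1, so the social optimum is full contribution: group total = 6.370 × 252 = 1605.24.
Efficiency loss = 1605.24 − 252 = 1353.24.

1353.24 credits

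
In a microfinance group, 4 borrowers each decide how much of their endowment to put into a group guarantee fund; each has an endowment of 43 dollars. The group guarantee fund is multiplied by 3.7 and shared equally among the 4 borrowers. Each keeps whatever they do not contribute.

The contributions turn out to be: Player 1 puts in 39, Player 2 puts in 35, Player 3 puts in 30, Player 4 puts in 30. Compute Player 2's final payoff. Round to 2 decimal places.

131.95 dollars

Total contributed: 39 + 35 + 30 + 30 = 134.
Each receives 3.7 × 134 / 4 = 123.95 from the group guarantee fund.
Player 2 keeps 43 − 35 = 8, so Player 2's payoff is 8 + 123.95 = 131.95.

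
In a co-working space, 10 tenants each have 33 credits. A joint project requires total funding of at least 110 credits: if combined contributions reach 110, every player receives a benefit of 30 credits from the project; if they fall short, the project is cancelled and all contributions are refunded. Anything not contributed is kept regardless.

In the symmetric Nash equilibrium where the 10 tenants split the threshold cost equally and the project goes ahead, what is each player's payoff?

52 credits

Equal share of the threshold: 110/10 = 11.
At this profile no one gains by cutting their contribution: any cut drops the total below 110, the project is cancelled, contributions are refunded, and the deviator ends with 33, which is less than 33 − 11 + 30 = 52. Contributing more than 11 just wastes the excess. So contributing exactly 11 is a best response.
Each player's payoff: 33 − 11 + 30 = 52.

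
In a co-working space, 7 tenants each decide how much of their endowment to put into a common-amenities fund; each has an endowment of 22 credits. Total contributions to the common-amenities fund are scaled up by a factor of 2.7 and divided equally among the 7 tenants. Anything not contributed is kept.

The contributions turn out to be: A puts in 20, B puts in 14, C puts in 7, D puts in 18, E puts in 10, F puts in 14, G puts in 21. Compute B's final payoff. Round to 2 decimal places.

48.11 credits

Total contributed: 20 + 14 + 7 + 18 + 10 + 14 + 21 = 104.
Each receives 2.7 × 104 / 7 = 40.11 from the common-amenities fund.
B keeps 22 − 14 = 8, so B's payoff is 8 + 40.11 = 48.11.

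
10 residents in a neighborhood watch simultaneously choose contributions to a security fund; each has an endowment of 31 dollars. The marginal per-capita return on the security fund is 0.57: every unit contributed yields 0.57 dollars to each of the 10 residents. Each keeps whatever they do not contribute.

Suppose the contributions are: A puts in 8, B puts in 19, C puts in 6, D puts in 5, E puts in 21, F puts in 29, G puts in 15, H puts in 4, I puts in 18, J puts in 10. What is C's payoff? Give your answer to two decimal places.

Total contributed: 8 + 19 + 6 + 5 + 21 + 29 + 15 + 4 + 18 + 10 = 135.
Each receives 0.57 × 135 = 76.95 from the security fund.
C keeps 31 − 6 = 25, so C's payoff is 25 + 76.95 = 101.95.

101.95 dollars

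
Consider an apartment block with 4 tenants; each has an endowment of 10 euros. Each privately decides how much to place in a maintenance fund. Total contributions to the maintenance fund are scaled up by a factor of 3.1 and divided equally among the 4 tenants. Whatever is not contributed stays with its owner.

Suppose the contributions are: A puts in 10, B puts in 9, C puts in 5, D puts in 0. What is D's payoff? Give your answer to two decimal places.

Total contributed: 10 + 9 + 5 + 0 = 24.
Each receives 3.1 × 24 / 4 = 18.60 from the maintenance fund.
D keeps 10 − 0 = 10, so D's payoff is 10 + 18.60 = 28.60.

28.60 euros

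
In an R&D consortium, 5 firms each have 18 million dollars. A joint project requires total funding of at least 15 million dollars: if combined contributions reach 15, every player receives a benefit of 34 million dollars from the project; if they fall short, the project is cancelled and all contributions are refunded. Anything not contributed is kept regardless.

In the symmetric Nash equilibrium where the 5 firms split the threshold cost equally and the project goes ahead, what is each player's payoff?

Equal share of the threshold: 15/5 = 3.
At this profile no one gains by cutting their contribution: any cut drops the total below 15, the project is cancelled, contributions are refunded, and the deviator ends with 18, which is less than 18 − 3 + 34 = 49. Contributing more than 3 just wastes the excess. So contributing exactly 3 is a best response.
Each player's payoff: 18 − 3 + 34 = 49.

49 million dollars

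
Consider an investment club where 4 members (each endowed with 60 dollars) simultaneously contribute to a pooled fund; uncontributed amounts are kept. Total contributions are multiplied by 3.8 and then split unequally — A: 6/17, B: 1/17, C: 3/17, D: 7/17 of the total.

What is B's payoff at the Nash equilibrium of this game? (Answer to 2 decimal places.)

86.82 dollars

Each unit j contributes comes back to j as 3.8 × (j's share), so j prefers to contribute only if that share exceeds 1/3.8 = 0.2632; otherwise keeping the unit dominates.
A and D are above the threshold, contributing 60 each; the remaining 2 contribute 0. Total contributed: 120.
B keeps 60 and receives 3.8 × 120 × 1/17 = 26.82 from the pooled fund, for a payoff of 86.82.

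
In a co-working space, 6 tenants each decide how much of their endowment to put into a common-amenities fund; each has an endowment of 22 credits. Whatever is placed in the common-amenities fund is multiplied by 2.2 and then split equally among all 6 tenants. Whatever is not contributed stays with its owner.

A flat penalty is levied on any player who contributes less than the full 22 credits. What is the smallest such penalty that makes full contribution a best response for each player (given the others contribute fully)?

13.93 credits

Given the others contribute fully, the best deviation is to contribute 0 (any partial contribution still incurs the fine and gives up units whose private return 0.3667 is below 1).
Deviating from 22 to 0 saves 22 credits but forfeits the deviator's share of the drop in the common-amenities fund: 2.2/6 × 22 = 8.07.
So the deviation gain is 22 − 8.07 = 13.93, and the fine must be at least 13.93 credits to wipe it out.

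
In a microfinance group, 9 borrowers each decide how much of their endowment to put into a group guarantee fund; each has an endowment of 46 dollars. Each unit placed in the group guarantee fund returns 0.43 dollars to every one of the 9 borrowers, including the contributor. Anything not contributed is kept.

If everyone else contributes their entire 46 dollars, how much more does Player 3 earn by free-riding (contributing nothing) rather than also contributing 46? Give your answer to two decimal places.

26.22 dollars

Switching from a contribution of 46 to 0 lets Player 3 keep an extra 46 dollars, but lowers the group guarantee fund by 46, which costs Player 3 their own share of that drop: 0.43 × 46 = 19.78.
Net gain = 46 − 19.78 = 26.22. The private return per contributed unit (0.43) is below 1, so free-riding is indeed the best response regardless of what the others do.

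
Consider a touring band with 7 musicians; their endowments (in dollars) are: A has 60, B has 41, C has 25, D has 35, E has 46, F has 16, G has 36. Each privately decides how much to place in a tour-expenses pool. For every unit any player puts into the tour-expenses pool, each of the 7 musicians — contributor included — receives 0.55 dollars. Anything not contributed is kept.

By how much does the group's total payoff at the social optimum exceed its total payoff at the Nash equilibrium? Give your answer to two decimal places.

The private return per contributed unit is 0.55 < 1 for everyone, so the Nash equilibrium is zero contribution and the group total is Σ E_j = 60 + 41 + 25 + 35 + 46 + 16 + 36 = 259.
Each contributed unit returns 3.850 to the group, so the social optimum is full contribution by everyone: group total = 3.850 × 259 = 997.15.
Efficiency loss = (3.850 − 1) × 259 = 738.15.

738.15 dollars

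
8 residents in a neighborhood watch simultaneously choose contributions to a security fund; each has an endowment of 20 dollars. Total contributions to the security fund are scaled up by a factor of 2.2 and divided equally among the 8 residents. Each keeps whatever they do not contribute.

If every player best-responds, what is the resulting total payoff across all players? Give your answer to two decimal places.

Each contributed unit returns 2.2/8 = 0.2750 to its contributor — below 1 — so contributing 0 is dominant for every player. At the Nash equilibrium everyone keeps their 20, and the group total is 8 × 20 = 160.

160.00 dollars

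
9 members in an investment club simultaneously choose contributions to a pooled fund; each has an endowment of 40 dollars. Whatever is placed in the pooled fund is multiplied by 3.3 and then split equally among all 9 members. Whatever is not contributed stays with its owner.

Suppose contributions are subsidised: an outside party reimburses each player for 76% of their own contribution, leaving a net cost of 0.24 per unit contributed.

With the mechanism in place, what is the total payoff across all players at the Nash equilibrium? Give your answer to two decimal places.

1461.60 dollars

Under the mechanism each unit contributed yields (3.3/9) / 0.24 = 1.5278 back to its contributor per unit of net cost, which exceeds 1, making full contribution the dominant choice for everyone.
So the Nash equilibrium is full contribution by all 9; the group earns 9 × (40 × 0.76 + 3.3 × 40) = 1461.60.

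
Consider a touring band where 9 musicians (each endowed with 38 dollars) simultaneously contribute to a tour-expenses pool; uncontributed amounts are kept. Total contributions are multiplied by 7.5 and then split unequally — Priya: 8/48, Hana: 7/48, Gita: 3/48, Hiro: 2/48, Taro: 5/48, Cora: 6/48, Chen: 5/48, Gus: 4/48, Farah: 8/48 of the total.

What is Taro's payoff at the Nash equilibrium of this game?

Each unit j contributes comes back to j as 7.5 × (j's share), so j prefers to contribute only if that share exceeds 1/7.5 = 0.1333; otherwise keeping the unit dominates.
Priya, Hana and Farah clear that bar, contributing 38 each; the remaining 6 contribute 0. Total contributed: 114.
Taro keeps 38 and receives 7.5 × 114 × 5/48 = 89.06 from the tour-expenses pool, for a payoff of 127.06.

127.06 dollars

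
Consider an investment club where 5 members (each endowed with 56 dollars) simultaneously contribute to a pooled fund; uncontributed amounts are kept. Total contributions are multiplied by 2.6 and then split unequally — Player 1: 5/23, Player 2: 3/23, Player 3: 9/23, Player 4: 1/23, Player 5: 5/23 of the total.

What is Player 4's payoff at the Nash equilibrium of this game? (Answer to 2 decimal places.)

A player with share s gets back 2.6·s per unit contributed, so full contribution is dominant for anyone with s > 1/2.6 = 0.3846 and zero contribution is dominant for anyone below.
Only Player 3 (9/23) clears that bar, contributing 56; the remaining 4 contribute 0. Total contributed: 56.
Player 4 keeps 56 and receives 2.6 × 56 × 1/23 = 6.33 from the pooled fund, for a payoff of 62.33.

62.33 dollars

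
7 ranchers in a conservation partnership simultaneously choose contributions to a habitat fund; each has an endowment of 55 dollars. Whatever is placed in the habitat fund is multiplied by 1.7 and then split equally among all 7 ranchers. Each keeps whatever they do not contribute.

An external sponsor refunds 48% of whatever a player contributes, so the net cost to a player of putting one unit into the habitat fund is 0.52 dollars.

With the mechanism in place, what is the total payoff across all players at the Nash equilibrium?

385.00 dollars

Even with the mechanism, each unit contributed returns only (1.7/7) / 0.52 = 0.4670 per unit of net cost, so contributing nothing is still dominant.
At the Nash equilibrium no one contributes; group total payoff = 7 × 55 = 385.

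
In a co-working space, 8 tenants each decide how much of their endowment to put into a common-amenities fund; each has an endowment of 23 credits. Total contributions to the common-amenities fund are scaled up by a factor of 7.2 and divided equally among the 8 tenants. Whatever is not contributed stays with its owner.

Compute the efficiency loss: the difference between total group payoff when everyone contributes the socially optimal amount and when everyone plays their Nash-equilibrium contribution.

1140.80 credits

Each contributed unit returns 7.2/8 = 0.9000 to its contributor — below 1 — so contributing 0 is dominant for every player. At the Nash equilibrium everyone keeps their 23, and the group total is 8 × 23 = 184.
Each contributed unit returns 7.200 to the group as a whole (0.9000 to each of 8 players), which exceeds 1, so the social optimum is full contribution: group total = 7.200 × 184 = 1324.80.
Efficiency loss = 1324.80 − 184 = 1140.80.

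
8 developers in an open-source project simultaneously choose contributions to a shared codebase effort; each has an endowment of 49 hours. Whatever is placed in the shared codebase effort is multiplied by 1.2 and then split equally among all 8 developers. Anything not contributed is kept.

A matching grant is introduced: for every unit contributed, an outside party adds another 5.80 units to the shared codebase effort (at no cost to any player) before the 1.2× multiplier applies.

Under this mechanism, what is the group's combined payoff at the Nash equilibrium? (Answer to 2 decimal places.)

Under the mechanism each unit contributed yields 1.2 × 6.80 / 8 = 1.0200 back to its contributor per unit of net cost, which exceeds 1, making full contribution the dominant choice for everyone.
So the Nash equilibrium is full contribution by all 8; the group earns 1.2 × 6.80 × 392 = 3198.72.

3198.72 hours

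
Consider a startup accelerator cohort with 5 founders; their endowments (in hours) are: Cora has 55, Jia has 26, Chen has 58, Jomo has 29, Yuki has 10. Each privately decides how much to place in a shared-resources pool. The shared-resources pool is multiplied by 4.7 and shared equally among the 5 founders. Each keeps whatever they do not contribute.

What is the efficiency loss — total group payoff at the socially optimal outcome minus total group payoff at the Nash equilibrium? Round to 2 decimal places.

The private return per contributed unit is 4.7/5 = 0.9400 < 1 for every player regardless of endowment, so the Nash equilibrium is zero contribution and the group total is Σ E_j = 55 + 26 + 58 + 29 + 10 = 178.
Each contributed unit returns 4.700 to the group, so the social optimum is full contribution by everyone: group total = 4.700 × 178 = 836.60.
Efficiency loss = (4.700 − 1) × 178 = 658.60.

658.60 hours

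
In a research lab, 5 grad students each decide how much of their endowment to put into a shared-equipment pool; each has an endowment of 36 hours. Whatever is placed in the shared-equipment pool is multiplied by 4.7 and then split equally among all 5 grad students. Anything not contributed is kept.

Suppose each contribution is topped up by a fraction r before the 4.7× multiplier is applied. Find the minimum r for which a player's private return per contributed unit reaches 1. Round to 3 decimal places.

0.064

With matching at rate r, one contributed unit becomes (1 + r) in the shared-equipment pool and returns 4.7 × (1 + r) / 5 to the contributor.
Setting this equal to 1: 1 + r = 5/4.7 = 1.0638.
So the minimum matching rate is r = 1.0638 − 1 = 0.064.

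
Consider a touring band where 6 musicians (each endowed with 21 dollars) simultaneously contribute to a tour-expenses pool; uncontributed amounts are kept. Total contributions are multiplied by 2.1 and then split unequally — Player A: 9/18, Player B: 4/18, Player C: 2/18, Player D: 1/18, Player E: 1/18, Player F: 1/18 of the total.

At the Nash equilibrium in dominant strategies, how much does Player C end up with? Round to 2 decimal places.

A player with share s gets back 2.1·s per unit contributed, so full contribution is dominant for anyone with s > 1/2.1 = 0.4762 and zero contribution is dominant for anyone below.
Player A alone (share 9/18) is above the threshold, contributing 21; the remaining 5 contribute 0. Total contributed: 21.
Player C keeps 21 and receives 2.1 × 21 × 2/18 = 4.90 from the tour-expenses pool, for a payoff of 25.90.

25.90 dollars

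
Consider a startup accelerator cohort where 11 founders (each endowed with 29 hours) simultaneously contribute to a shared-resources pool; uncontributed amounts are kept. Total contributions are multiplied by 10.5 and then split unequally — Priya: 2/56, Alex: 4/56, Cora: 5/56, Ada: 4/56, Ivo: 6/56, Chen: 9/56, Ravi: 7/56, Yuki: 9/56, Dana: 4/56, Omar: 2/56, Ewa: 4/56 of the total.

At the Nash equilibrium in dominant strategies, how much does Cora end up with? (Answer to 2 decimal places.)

Player j's private return per contributed unit is 10.5 × (j's share). Contributing is weakly dominant for j when that share is at least 1/10.5 = 0.0952, and contributing 0 is dominant otherwise.
Ivo, Chen, Ravi and Yuki are above the threshold, contributing 29 each; the remaining 7 contribute 0. Total contributed: 116.
Cora keeps 29 and receives 10.5 × 116 × 5/56 = 108.75 from the shared-resources pool, for a payoff of 137.75.

137.75 hours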